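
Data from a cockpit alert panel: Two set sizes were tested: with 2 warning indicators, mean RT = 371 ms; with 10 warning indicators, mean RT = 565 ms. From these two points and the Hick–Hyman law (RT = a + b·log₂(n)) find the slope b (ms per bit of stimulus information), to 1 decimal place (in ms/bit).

Slope: b = (565 − 371) / (log₂ 10 − log₂ 2) = 194/2.3219 = 83.551 ms/bit.

83.6 ms/bit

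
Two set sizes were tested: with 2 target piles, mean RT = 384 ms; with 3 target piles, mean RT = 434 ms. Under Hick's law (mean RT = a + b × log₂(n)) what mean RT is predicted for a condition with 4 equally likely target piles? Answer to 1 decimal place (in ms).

Solve the two-equation system in a and b:
  b = (434 − 384) / (log₂ 3 − log₂ 2) = 50 / (1.5850 − 1) = 85.476 ms/bit
  a = 384 − 85.476 × 1 = 298.524 ms
Then RT(4) = 298.524 + 85.476 × log₂ 4 = 298.524 + 85.476 × 2 ≈ 469.476 ms.

469.5 ms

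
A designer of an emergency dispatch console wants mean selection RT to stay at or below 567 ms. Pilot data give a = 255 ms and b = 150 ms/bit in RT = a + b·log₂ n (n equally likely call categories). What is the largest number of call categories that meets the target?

150·log₂ n ≤ 567 − 255 = 312, giving log₂ n ≤ 2.0800 and n ≤ 4.228. The largest whole number is 4.

4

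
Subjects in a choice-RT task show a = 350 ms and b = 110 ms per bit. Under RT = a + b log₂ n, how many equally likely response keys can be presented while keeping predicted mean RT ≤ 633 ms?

5

Set 350 + 110·log₂ n ≤ 633 → log₂ n ≤ (633 − 350)/110 = 2.5727.
So n ≤ 2^2.5727 = 5.949; the largest integer n is 5.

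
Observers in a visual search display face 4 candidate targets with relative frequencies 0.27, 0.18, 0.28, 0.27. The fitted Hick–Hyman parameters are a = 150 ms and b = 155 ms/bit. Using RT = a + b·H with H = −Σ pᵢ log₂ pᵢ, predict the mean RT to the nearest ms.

Entropy contributions −pᵢ log₂ pᵢ: 0.5100, 0.4453, 0.5142, 0.5100; sum H = 1.9796 bits.
RT = a + bH = 150 + 155·1.9796 = 456.83 ms.

457 ms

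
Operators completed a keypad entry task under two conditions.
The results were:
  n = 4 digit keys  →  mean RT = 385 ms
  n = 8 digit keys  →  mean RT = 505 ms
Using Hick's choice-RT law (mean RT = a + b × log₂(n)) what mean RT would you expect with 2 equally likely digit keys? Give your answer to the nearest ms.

Solve the two-equation system in a and b:
  b = (505 − 385) / (log₂ 8 − log₂ 4) = 120 / (3 − 2) = 120 ms/bit
  a = 385 − 120 × 2 = 145 ms
Then RT(2) = 145 + 120 × log₂ 2 = 145 + 120 × 1 ≈ 265.000 ms.

265 ms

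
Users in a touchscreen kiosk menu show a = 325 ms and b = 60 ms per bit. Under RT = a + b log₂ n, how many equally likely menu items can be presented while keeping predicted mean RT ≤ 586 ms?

20

60·log₂ n ≤ 586 − 325 = 261, giving log₂ n ≤ 4.3500 and n ≤ 20.393. The largest whole number is 20.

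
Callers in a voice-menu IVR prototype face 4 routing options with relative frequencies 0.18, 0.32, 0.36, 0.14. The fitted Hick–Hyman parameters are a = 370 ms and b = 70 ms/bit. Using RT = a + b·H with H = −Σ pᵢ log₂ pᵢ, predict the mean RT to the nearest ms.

503 ms

H = 0.18·log₂(1/0.18) + 0.32·log₂(1/0.32) + 0.36·log₂(1/0.36) + 0.14·log₂(1/0.14) = 1.8991 bits.
RT = 370 + 70 × 1.8991 = 502.93 ms.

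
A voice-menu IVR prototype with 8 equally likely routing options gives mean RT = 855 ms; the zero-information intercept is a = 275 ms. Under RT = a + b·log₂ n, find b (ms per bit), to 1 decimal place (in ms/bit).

log₂(8) = 3 bits.
b = (RT − a)/log₂ n = (855 − 275) / 3 = 193.333 ms/bit.

193.3 ms/bit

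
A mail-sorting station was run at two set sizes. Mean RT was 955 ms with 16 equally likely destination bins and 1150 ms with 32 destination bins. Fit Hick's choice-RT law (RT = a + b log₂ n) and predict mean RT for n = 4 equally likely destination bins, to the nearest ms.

565 ms

Solve the two-equation system in a and b:
  b = (1150 − 955) / (log₂ 32 − log₂ 16) = 195 / (5 − 4) = 195 ms/bit
  a = 955 − 195 × 4 = 175 ms
Then RT(4) = 175 + 195 × log₂ 4 = 175 + 195 × 2 ≈ 565.000 ms.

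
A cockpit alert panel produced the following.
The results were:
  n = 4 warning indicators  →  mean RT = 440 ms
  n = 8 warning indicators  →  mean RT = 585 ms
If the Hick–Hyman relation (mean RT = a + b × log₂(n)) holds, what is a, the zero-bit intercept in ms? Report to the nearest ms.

The slope on a log₂ axis is (585 − 440) / (3 − 2) = 145 ms/bit.
Intercept: a = 440 − 145·log₂(4) = 150.000 ms.

150 ms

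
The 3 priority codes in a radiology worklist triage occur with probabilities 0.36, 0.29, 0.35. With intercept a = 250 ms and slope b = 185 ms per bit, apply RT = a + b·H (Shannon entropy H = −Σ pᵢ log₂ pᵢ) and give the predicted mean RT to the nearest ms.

Entropy contributions −pᵢ log₂ pᵢ: 0.5306, 0.5179, 0.5301; sum H = 1.5786 bits.
RT = a + bH = 250 + 185·1.5786 = 542.04 ms.

542 ms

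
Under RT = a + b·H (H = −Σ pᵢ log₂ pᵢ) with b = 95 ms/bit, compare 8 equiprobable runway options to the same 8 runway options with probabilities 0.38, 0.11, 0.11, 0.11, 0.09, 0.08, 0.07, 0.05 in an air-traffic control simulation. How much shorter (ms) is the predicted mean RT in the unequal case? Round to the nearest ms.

Equiprobable entropy H₀ = log₂ 8 = 3.0000 bits.
Skewed entropy H = −Σ pᵢ log₂ pᵢ = 2.6701 bits.
ΔRT = b·(H₀ − H) = 95 × 0.3299 = 31.34 ms.

31 ms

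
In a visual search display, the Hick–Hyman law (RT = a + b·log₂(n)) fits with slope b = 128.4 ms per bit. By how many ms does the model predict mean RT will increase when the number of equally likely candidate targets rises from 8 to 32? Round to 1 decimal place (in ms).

Only the slope matters, since a is common to both: ΔRT = b·log₂(n₂/n₁).
log₂(32) − log₂(8) = log₂(32/8) = log₂(4) = 2.
ΔRT = 128.4 × 2.0000 = 256.800 ms.

256.8 ms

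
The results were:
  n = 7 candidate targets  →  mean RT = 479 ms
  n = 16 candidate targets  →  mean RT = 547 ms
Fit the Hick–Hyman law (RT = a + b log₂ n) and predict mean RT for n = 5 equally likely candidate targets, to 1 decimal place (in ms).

451.3 ms

Fit slope and intercept:
  b = (547 − 479) / (log₂ 16 − log₂ 7) = 68 / (4 − 2.8074) = 57.016 ms/bit
  a = 479 − 57.016 × 2.8074 = 318.936 ms
Then RT(5) = 318.936 + 57.016 × log₂ 5 = 318.936 + 57.016 × 2.3219 ≈ 451.323 ms.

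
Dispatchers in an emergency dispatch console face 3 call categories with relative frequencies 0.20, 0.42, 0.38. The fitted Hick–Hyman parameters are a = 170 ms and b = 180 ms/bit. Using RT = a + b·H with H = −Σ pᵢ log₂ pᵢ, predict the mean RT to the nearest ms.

444 ms

H = 0.20·log₂(1/0.20) + 0.42·log₂(1/0.42) + 0.38·log₂(1/0.38) = 1.5205 bits.
RT = 170 + 180 × 1.5205 = 443.69 ms.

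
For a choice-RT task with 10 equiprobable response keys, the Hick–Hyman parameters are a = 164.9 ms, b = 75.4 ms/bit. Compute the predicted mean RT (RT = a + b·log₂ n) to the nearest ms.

log₂(10) = 3.3219 bits, so RT = 164.9 + 75.4 × 3.3219 ≈ 415.373 ms.

415 ms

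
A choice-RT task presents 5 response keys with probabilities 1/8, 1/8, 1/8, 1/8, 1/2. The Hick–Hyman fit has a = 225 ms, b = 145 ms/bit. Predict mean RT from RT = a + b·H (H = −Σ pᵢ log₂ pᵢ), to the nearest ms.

515 ms

Each term −pᵢ log₂ pᵢ: 0.125·3 + 0.125·3 + 0.125·3 + 0.125·3 + 0.5·1; summed, H = 2.000 bits.
Mean RT = a + bH = 225 + 145·2.000 = 515.00 ms.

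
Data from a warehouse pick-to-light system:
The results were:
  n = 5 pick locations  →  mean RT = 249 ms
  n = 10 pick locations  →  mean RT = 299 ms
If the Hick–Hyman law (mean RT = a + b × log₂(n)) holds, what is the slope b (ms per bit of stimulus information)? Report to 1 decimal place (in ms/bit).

50.0 ms/bit

Slope: b = (299 − 249) / (log₂ 10 − log₂ 5) = 50/1.0000 = 50.000 ms/bit.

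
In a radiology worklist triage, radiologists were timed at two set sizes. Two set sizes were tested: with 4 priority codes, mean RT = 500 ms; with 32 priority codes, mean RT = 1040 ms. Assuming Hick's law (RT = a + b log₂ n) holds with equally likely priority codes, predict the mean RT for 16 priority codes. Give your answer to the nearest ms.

860 ms

With log₂ n on the abscissa the relation is linear; from the two conditions:
  b = (1040 − 500) / (log₂ 32 − log₂ 4) = 540 / (5 − 2) = 180 ms/bit
  a = 500 − 180 × 2 = 140 ms
Then RT(16) = 140 + 180 × log₂ 16 = 140 + 180 × 4 ≈ 860.000 ms.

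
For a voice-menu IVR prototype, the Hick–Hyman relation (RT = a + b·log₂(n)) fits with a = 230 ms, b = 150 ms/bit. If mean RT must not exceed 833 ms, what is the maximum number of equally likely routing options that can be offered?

Information budget: (833 − 230)/150 = 4.0200 bits, so n ≤ 2^4.0200 = 16.223 → at most 16.

16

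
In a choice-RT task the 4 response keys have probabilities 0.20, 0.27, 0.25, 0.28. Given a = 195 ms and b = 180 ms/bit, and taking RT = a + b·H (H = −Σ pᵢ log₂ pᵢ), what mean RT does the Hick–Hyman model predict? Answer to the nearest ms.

H = 0.20·log₂(1/0.20) + 0.27·log₂(1/0.27) + 0.25·log₂(1/0.25) + 0.28·log₂(1/0.28) = 1.9886 bits.
RT = 195 + 180 × 1.9886 = 552.95 ms.

553 ms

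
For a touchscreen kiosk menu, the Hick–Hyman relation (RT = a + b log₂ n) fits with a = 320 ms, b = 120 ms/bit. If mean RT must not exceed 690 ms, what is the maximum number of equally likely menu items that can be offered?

8

Information budget: (690 − 320)/120 = 3.0833 bits, so n ≤ 2^3.0833 = 8.476 → at most 8.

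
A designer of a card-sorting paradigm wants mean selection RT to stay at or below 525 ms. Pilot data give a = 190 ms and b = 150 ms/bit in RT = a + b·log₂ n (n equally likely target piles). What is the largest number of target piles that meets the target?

150·log₂ n ≤ 525 − 190 = 335, giving log₂ n ≤ 2.2333 and n ≤ 4.702. The largest whole number is 4.

4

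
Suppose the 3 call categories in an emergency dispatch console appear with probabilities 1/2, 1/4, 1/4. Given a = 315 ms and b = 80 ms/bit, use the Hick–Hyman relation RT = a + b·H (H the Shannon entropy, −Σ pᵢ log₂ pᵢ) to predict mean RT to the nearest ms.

Each term −pᵢ log₂ pᵢ: 0.5·1 + 0.25·2 + 0.25·2; summed, H = 1.500 bits.
Mean RT = a + bH = 315 + 80·1.500 = 435.00 ms.

435 ms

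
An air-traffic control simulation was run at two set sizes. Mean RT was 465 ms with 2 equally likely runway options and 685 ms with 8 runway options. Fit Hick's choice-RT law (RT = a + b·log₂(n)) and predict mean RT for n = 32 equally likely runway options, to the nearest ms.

905 ms

With log₂ n on the abscissa the relation is linear; from the two conditions:
  b = (685 − 465) / (log₂ 8 − log₂ 2) = 220 / (3 − 1) = 110 ms/bit
  a = 465 − 110 × 1 = 355 ms
Then RT(32) = 355 + 110 × log₂ 32 = 355 + 110 × 5 ≈ 905.000 ms.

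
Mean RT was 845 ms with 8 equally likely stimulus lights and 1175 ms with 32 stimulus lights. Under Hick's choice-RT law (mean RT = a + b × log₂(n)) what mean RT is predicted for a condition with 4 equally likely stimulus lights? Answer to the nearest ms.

RT is linear in log₂ n, so two points fix the line:
  b = (1175 − 845) / (log₂ 32 − log₂ 8) = 330 / (5 − 3) = 165 ms/bit
  a = 845 − 165 × 3 = 350 ms
Then RT(4) = 350 + 165 × log₂ 4 = 350 + 165 × 2 ≈ 680.000 ms.

680 ms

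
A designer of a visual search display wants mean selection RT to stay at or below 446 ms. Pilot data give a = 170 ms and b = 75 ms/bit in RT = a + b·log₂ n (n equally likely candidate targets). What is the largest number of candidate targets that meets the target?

75·log₂ n ≤ 446 − 170 = 276, giving log₂ n ≤ 3.6800 and n ≤ 12.817. The largest whole number is 12.

12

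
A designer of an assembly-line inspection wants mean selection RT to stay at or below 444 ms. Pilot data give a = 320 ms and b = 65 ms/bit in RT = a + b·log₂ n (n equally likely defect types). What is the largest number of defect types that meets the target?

3

65·log₂ n ≤ 444 − 320 = 124, giving log₂ n ≤ 1.9077 and n ≤ 3.752. The largest whole number is 3.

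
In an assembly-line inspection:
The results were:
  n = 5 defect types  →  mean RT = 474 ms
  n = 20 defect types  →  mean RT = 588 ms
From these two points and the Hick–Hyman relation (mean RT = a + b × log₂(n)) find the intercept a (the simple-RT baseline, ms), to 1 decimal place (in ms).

341.7 ms

The slope on a log₂ axis is (588 − 474) / (4.3219 − 2.3219) = 57.000 ms/bit.
Intercept: a = 474 − 57.000·log₂(5) = 341.650 ms.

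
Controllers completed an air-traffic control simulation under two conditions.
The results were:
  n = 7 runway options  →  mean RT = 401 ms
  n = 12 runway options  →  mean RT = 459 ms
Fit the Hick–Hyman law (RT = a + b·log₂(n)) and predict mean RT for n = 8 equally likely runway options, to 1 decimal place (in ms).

415.4 ms

With log₂ n on the abscissa the relation is linear; from the two conditions:
  b = (459 − 401) / (log₂ 12 − log₂ 7) = 58 / (3.5850 − 2.8074) = 74.588 ms/bit
  a = 401 − 74.588 × 2.8074 = 191.606 ms
Then RT(8) = 191.606 + 74.588 × log₂ 8 = 191.606 + 74.588 × 3 ≈ 415.369 ms.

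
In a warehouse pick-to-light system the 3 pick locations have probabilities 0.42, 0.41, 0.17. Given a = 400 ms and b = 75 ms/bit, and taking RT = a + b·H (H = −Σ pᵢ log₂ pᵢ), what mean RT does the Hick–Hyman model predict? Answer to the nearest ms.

512 ms

Entropy contributions −pᵢ log₂ pᵢ: 0.5256, 0.5274, 0.4346; sum H = 1.4876 bits.
RT = a + bH = 400 + 75·1.4876 = 511.57 ms.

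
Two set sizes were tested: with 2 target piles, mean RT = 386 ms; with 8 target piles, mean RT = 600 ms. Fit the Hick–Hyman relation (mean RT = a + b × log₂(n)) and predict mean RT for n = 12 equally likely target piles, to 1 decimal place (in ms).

662.6 ms

With log₂ n on the abscissa the relation is linear; from the two conditions:
  b = (600 − 386) / (log₂ 8 − log₂ 2) = 214 / (3 − 1) = 107.000 ms/bit
  a = 386 − 107.000 × 1 = 279.000 ms
Then RT(12) = 279.000 + 107.000 × log₂ 12 = 279.000 + 107.000 × 3.5850 ≈ 662.591 ms.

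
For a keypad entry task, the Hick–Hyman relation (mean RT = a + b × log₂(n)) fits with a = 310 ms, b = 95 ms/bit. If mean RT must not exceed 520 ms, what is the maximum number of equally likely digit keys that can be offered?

4

95·log₂ n ≤ 520 − 310 = 210, giving log₂ n ≤ 2.2105 and n ≤ 4.628. The largest whole number is 4.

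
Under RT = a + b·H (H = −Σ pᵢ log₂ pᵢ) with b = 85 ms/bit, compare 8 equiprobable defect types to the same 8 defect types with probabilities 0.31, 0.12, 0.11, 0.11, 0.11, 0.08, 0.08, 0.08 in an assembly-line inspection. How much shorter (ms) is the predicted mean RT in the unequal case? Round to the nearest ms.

Equiprobable entropy H₀ = log₂ 8 = 3.0000 bits.
Skewed entropy H = −Σ pᵢ log₂ pᵢ = 2.8162 bits.
ΔRT = b·(H₀ − H) = 85 × 0.1838 = 15.62 ms.

16 ms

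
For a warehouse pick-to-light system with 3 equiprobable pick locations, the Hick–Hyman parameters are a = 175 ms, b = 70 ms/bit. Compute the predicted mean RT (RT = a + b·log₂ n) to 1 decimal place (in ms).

log₂(3) = 1.5850 bits, so RT = 175 + 70 × 1.5850 ≈ 285.947 ms.

285.9 ms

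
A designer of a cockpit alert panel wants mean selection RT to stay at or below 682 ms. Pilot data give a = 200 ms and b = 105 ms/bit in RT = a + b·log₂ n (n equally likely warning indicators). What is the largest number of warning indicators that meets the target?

24

105·log₂ n ≤ 682 − 200 = 482, giving log₂ n ≤ 4.5905 and n ≤ 24.092. The largest whole number is 24.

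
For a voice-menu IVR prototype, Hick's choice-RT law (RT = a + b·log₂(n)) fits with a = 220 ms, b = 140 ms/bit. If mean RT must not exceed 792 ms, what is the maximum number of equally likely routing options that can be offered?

Set 220 + 140·log₂ n ≤ 792 → log₂ n ≤ (792 − 220)/140 = 4.0857.
So n ≤ 2^4.0857 = 16.979; the largest integer n is 16.

16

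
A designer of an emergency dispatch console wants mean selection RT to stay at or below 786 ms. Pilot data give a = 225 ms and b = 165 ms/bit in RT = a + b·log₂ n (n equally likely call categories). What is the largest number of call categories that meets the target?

10

165·log₂ n ≤ 786 − 225 = 561, giving log₂ n ≤ 3.4000 and n ≤ 10.556. The largest whole number is 10.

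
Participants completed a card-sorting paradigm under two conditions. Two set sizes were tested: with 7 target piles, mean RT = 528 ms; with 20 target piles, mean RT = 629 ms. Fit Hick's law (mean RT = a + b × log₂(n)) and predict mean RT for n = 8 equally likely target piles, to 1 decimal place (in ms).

With log₂ n on the abscissa the relation is linear; from the two conditions:
  b = (629 − 528) / (log₂ 20 − log₂ 7) = 101 / (4.3219 − 2.8074) = 66.685 ms/bit
  a = 528 − 66.685 × 2.8074 = 340.790 ms
Then RT(8) = 340.790 + 66.685 × log₂ 8 = 340.790 + 66.685 × 3 ≈ 540.847 ms.

540.8 ms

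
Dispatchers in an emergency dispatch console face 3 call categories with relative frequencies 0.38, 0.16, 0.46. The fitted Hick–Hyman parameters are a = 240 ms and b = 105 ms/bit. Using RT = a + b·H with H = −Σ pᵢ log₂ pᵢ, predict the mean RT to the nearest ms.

H = 0.38·log₂(1/0.38) + 0.16·log₂(1/0.16) + 0.46·log₂(1/0.46) = 1.4688 bits.
RT = 240 + 105 × 1.4688 = 394.22 ms.

394 ms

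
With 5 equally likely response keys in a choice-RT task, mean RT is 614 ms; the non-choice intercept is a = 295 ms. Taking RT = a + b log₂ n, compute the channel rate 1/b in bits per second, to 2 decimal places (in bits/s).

b = (614 − 295)/log₂ 5 = 319/2.3219 = 137.386 ms per bit = 0.13739 s/bit; the reciprocal is 7.279 bits/s.

7.28 bits/s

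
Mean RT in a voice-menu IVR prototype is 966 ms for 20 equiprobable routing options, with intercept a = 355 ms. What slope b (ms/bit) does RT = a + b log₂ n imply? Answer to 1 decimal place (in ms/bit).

141.4 ms/bit

log₂(20) = 4.3219 bits.
b = (RT − a)/log₂ n = (966 − 355) / 4.3219 = 141.372 ms/bit.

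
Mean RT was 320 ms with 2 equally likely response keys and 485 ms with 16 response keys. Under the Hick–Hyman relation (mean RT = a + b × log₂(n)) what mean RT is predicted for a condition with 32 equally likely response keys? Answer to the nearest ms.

Solve the two-equation system in a and b:
  b = (485 − 320) / (log₂ 16 − log₂ 2) = 165 / (4 − 1) = 55 ms/bit
  a = 320 − 55 × 1 = 265 ms
Then RT(32) = 265 + 55 × log₂ 32 = 265 + 55 × 5 ≈ 540.000 ms.

540 ms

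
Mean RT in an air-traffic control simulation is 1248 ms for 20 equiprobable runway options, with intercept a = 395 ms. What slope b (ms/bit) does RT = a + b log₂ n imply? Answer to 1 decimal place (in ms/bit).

b = (1248 − 395) / log₂(20) = 853 / 4.3219 = 197.366 ms/bit.

197.4 ms/bit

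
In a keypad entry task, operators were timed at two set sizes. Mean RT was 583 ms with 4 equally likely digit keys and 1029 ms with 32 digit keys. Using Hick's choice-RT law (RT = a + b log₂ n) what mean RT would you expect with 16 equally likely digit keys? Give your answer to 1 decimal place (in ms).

880.3 ms

With log₂ n on the abscissa the relation is linear; from the two conditions:
  b = (1029 − 583) / (log₂ 32 − log₂ 4) = 446 / (5 − 2) = 148.667 ms/bit
  a = 583 − 148.667 × 2 = 285.667 ms
Then RT(16) = 285.667 + 148.667 × log₂ 16 = 285.667 + 148.667 × 4 ≈ 880.333 ms.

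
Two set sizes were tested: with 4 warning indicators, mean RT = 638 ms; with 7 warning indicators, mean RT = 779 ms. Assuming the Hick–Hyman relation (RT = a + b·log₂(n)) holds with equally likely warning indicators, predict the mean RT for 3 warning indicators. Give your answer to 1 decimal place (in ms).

RT is linear in log₂ n, so two points fix the line:
  b = (779 − 638) / (log₂ 7 − log₂ 4) = 141 / (2.8074 − 2) = 174.644 ms/bit
  a = 638 − 174.644 × 2 = 288.711 ms
Then RT(3) = 288.711 + 174.644 × log₂ 3 = 288.711 + 174.644 × 1.5850 ≈ 565.516 ms.

565.5 ms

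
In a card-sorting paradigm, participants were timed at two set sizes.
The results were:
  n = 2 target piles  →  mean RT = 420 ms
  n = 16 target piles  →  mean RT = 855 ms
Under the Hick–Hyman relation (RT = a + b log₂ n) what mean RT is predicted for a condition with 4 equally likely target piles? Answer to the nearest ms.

565 ms

Solve the two-equation system in a and b:
  b = (855 − 420) / (log₂ 16 − log₂ 2) = 435 / (4 − 1) = 145 ms/bit
  a = 420 − 145 × 1 = 275 ms
Then RT(4) = 275 + 145 × log₂ 4 = 275 + 145 × 2 ≈ 565.000 ms.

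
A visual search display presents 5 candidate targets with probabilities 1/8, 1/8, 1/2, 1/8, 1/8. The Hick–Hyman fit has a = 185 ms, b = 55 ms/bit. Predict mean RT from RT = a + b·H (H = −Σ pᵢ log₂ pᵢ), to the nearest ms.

295 ms

Each term −pᵢ log₂ pᵢ: 0.125·3 + 0.125·3 + 0.5·1 + 0.125·3 + 0.125·3; summed, H = 2.000 bits.
Mean RT = a + bH = 185 + 55·2.000 = 295.00 ms.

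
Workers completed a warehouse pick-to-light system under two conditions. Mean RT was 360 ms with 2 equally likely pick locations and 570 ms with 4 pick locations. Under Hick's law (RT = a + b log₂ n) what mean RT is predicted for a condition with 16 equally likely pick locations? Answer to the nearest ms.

990 ms

Fit slope and intercept:
  b = (570 − 360) / (log₂ 4 − log₂ 2) = 210 / (2 − 1) = 210 ms/bit
  a = 360 − 210 × 1 = 150 ms
Then RT(16) = 150 + 210 × log₂ 16 = 150 + 210 × 4 ≈ 990.000 ms.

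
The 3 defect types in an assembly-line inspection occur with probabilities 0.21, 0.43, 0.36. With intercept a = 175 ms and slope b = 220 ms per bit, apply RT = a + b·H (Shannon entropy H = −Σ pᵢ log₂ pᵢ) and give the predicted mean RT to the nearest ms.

H = 0.21·log₂(1/0.21) + 0.43·log₂(1/0.43) + 0.36·log₂(1/0.36) = 1.5270 bits.
RT = 175 + 220 × 1.5270 = 510.94 ms.

511 ms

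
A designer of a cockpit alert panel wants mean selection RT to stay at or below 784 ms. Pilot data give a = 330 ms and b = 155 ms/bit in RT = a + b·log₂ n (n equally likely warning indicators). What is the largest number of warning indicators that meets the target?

Information budget: (784 − 330)/155 = 2.9290 bits, so n ≤ 2^2.9290 = 7.616 → at most 7.

7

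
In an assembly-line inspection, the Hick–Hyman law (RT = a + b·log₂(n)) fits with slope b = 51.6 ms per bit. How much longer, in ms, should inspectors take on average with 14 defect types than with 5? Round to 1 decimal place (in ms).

76.6 ms

ΔRT = (a + b log₂ n₂) − (a + b log₂ n₁) = b·(log₂ n₂ − log₂ n₁).
log₂(14) − log₂(5) = 3.8074 − 2.3219 = 1.4854.
ΔRT = 51.6 × 1.4854 = 76.648 ms.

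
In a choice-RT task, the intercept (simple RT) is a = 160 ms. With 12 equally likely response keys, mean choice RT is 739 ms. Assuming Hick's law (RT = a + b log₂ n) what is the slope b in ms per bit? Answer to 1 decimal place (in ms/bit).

161.5 ms/bit

log₂(12) = 3.5850 bits.
b = (RT − a)/log₂ n = (739 − 160) / 3.5850 = 161.508 ms/bit.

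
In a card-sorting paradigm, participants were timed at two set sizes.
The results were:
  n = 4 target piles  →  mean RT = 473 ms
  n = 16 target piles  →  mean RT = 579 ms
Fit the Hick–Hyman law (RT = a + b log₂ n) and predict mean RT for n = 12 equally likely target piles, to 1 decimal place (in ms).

RT is linear in log₂ n, so two points fix the line:
  b = (579 − 473) / (log₂ 16 − log₂ 4) = 106 / (4 − 2) = 53.000 ms/bit
  a = 473 − 53.000 × 2 = 367.000 ms
Then RT(12) = 367.000 + 53.000 × log₂ 12 = 367.000 + 53.000 × 3.5850 ≈ 557.003 ms.

557.0 ms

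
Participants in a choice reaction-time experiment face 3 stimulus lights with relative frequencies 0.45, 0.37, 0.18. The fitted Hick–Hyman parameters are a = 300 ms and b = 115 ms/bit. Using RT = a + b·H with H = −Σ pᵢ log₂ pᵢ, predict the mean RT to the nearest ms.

Entropy contributions −pᵢ log₂ pᵢ: 0.5184, 0.5307, 0.4453; sum H = 1.4944 bits.
RT = a + bH = 300 + 115·1.4944 = 471.86 ms.

472 ms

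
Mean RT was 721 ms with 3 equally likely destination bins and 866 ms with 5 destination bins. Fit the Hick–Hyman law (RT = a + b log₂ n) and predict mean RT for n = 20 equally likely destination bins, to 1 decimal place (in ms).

Fit slope and intercept:
  b = (866 − 721) / (log₂ 5 − log₂ 3) = 145 / (2.3219 − 1.5850) = 196.753 ms/bit
  a = 721 − 196.753 × 1.5850 = 409.154 ms
Then RT(20) = 409.154 + 196.753 × log₂ 20 = 409.154 + 196.753 × 4.3219 ≈ 1259.505 ms.

1259.5 ms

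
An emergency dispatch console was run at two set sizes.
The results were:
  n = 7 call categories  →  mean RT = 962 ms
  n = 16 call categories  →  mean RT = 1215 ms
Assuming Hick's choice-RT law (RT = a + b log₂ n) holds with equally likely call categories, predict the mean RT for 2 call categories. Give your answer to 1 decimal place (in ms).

578.6 ms

Fit slope and intercept:
  b = (1215 − 962) / (log₂ 16 − log₂ 7) = 253 / (4 − 2.8074) = 212.134 ms/bit
  a = 962 − 212.134 × 2.8074 = 366.466 ms
Then RT(2) = 366.466 + 212.134 × log₂ 2 = 366.466 + 212.134 × 1 ≈ 578.599 ms.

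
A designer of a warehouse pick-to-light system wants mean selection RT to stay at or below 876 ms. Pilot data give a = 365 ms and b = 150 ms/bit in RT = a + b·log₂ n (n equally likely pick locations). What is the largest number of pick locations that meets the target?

150·log₂ n ≤ 876 − 365 = 511, giving log₂ n ≤ 3.4067 and n ≤ 10.605. The largest whole number is 10.

10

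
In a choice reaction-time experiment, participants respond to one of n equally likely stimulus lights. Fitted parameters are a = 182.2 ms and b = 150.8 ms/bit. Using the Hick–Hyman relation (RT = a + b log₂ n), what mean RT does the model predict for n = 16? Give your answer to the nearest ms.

785 ms

log₂(16) = 4 bits, so RT = 182.2 + 150.8 × 4 ≈ 785.400 ms.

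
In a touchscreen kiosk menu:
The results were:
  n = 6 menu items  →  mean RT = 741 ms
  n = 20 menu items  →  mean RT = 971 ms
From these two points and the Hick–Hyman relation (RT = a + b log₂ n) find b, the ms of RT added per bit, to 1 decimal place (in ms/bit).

132.4 ms/bit

Slope: b = (971 − 741) / (log₂ 20 − log₂ 6) = 230/1.7370 = 132.415 ms/bit.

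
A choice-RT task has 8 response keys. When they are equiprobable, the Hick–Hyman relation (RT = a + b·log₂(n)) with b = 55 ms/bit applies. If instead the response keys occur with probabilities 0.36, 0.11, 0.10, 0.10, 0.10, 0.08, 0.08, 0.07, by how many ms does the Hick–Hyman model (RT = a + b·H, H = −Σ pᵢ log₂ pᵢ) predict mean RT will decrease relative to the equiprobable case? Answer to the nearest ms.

The RT saving is b·ΔH. Equiprobable H₀ = log₂(8) = 3.0000 bits; with the given probabilities H = 2.7291 bits.
b·(H₀ − H) = 55 × (3.0000 − 2.7291) = 14.90 ms.

15 ms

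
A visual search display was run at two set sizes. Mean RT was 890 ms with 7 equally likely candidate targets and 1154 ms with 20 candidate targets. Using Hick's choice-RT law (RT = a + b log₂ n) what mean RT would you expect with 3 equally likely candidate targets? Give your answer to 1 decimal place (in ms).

Fit slope and intercept:
  b = (1154 − 890) / (log₂ 20 − log₂ 7) = 264 / (4.3219 − 2.8074) = 174.307 ms/bit
  a = 890 − 174.307 × 2.8074 = 400.660 ms
Then RT(3) = 400.660 + 174.307 × log₂ 3 = 400.660 + 174.307 × 1.5850 ≈ 676.929 ms.

676.9 ms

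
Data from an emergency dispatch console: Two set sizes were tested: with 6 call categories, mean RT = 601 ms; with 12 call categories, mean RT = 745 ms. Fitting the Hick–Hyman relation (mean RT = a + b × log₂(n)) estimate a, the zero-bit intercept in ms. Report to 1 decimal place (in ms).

228.8 ms

b = (RT₂ − RT₁)/(log₂ n₂ − log₂ n₁) = (745 − 601)/(3.5850 − 2.5850) = 144.000 ms/bit.
Intercept: a = 601 − 144.000·log₂(6) = 228.765 ms.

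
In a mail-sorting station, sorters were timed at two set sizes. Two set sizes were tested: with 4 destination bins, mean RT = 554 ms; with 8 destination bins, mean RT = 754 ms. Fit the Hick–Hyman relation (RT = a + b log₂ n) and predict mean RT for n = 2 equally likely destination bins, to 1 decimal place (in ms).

354.0 ms

Fit slope and intercept:
  b = (754 − 554) / (log₂ 8 − log₂ 4) = 200 / (3 − 2) = 200.000 ms/bit
  a = 554 − 200.000 × 2 = 154.000 ms
Then RT(2) = 154.000 + 200.000 × log₂ 2 = 154.000 + 200.000 × 1 ≈ 354.000 ms.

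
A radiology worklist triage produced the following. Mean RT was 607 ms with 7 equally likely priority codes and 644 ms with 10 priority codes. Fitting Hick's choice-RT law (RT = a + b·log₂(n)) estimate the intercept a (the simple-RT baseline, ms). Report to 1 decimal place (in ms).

405.1 ms

b = (RT₂ − RT₁)/(log₂ n₂ − log₂ n₁) = (644 − 607)/(3.3219 − 2.8074) = 71.904 ms/bit.
Intercept: a = 607 − 71.904·log₂(7) = 405.139 ms.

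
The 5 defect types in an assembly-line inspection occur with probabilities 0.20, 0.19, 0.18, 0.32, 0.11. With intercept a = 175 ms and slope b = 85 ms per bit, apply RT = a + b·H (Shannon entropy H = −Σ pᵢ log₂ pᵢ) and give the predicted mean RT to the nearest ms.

Entropy contributions −pᵢ log₂ pᵢ: 0.4644, 0.4552, 0.4453, 0.5260, 0.3503; sum H = 2.2412 bits.
RT = a + bH = 175 + 85·2.2412 = 365.51 ms.

366 ms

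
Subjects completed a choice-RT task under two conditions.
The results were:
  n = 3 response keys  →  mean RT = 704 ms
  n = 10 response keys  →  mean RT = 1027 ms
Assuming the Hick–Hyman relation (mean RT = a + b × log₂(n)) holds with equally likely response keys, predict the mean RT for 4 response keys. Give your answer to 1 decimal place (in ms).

RT is linear in log₂ n, so two points fix the line:
  b = (1027 − 704) / (log₂ 10 − log₂ 3) = 323 / (3.3219 − 1.5850) = 185.956 ms/bit
  a = 704 − 185.956 × 1.5850 = 409.266 ms
Then RT(4) = 409.266 + 185.956 × log₂ 4 = 409.266 + 185.956 × 2 ≈ 781.179 ms.

781.2 ms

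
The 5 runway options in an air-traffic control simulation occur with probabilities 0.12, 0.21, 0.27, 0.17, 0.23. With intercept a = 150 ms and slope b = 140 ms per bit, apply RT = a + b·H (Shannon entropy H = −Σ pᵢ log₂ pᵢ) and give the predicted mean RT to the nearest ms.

Entropy contributions −pᵢ log₂ pᵢ: 0.3671, 0.4728, 0.5100, 0.4346, 0.4877; sum H = 2.2722 bits.
RT = a + bH = 150 + 140·2.2722 = 468.10 ms.

468 ms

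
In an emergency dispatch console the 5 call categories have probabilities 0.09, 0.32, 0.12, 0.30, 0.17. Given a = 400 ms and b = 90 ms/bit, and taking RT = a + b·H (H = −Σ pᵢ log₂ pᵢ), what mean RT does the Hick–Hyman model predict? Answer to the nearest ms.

595 ms

Entropy contributions −pᵢ log₂ pᵢ: 0.3127, 0.5260, 0.3671, 0.5211, 0.4346; sum H = 2.1614 bits.
RT = a + bH = 400 + 90·2.1614 = 594.53 ms.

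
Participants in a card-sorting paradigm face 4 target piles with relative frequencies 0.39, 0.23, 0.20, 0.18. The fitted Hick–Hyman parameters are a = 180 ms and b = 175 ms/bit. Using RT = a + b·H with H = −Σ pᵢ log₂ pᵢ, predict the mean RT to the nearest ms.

517 ms

H = 0.39·log₂(1/0.39) + 0.23·log₂(1/0.23) + 0.20·log₂(1/0.20) + 0.18·log₂(1/0.18) = 1.9272 bits.
RT = 180 + 175 × 1.9272 = 517.25 ms.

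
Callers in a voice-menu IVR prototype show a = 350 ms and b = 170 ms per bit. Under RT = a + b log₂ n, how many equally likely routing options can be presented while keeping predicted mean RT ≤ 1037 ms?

170·log₂ n ≤ 1037 − 350 = 687, giving log₂ n ≤ 4.0412 and n ≤ 16.463. The largest whole number is 16.

16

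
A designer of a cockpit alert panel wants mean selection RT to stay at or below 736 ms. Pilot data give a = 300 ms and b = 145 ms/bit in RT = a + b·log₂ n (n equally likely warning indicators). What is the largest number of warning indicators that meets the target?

145·log₂ n ≤ 736 − 300 = 436, giving log₂ n ≤ 3.0069 and n ≤ 8.038. The largest whole number is 8.

8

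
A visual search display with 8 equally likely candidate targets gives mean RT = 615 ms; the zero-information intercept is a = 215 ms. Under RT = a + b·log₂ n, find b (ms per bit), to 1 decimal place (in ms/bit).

133.3 ms/bit

b = (615 − 215) / log₂(8) = 400 / 3 = 133.333 ms/bit.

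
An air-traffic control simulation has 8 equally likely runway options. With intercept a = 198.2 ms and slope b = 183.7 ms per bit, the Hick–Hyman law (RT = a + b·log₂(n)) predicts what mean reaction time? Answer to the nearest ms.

log₂(8) = 3 bits, so RT = 198.2 + 183.7 × 3 ≈ 749.300 ms.

749 ms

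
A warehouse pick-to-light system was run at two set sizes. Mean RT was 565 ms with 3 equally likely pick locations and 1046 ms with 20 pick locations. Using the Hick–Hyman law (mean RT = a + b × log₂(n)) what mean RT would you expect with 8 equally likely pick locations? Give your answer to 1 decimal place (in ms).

813.7 ms

RT is linear in log₂ n, so two points fix the line:
  b = (1046 − 565) / (log₂ 20 − log₂ 3) = 481 / (4.3219 − 1.5850) = 175.742 ms/bit
  a = 565 − 175.742 × 1.5850 = 286.455 ms
Then RT(8) = 286.455 + 175.742 × log₂ 8 = 286.455 + 175.742 × 3 ≈ 813.682 ms.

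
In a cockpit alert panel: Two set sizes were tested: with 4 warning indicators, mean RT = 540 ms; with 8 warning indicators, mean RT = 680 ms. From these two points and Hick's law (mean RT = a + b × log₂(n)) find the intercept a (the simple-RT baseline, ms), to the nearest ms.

Slope: b = (680 − 540) / (log₂ 8 − log₂ 4) = 140/1.0000 = 140 ms/bit.
a = RT₁ − b·log₂ n₁ = 540 − 140 × 2 = 260.000 ms.

260 ms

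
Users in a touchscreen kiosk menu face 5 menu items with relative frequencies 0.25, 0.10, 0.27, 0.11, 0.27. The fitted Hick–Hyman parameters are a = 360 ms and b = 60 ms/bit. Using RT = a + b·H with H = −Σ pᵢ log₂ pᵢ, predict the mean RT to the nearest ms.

Entropy contributions −pᵢ log₂ pᵢ: 0.5000, 0.3322, 0.5100, 0.3503, 0.5100; sum H = 2.2025 bits.
RT = a + bH = 360 + 60·2.2025 = 492.15 ms.

492 ms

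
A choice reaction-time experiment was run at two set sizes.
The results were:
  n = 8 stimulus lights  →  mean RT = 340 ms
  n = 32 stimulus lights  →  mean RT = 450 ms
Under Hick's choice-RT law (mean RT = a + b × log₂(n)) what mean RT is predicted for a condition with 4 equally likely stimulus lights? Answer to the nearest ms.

285 ms

Solve the two-equation system in a and b:
  b = (450 − 340) / (log₂ 32 − log₂ 8) = 110 / (5 − 3) = 55 ms/bit
  a = 340 − 55 × 3 = 175 ms
Then RT(4) = 175 + 55 × log₂ 4 = 175 + 55 × 2 ≈ 285.000 ms.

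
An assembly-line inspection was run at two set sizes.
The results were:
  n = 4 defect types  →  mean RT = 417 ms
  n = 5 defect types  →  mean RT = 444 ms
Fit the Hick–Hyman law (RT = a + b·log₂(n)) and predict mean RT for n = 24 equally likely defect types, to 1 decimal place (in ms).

With log₂ n on the abscissa the relation is linear; from the two conditions:
  b = (444 − 417) / (log₂ 5 − log₂ 4) = 27 / (2.3219 − 2) = 83.870 ms/bit
  a = 417 − 83.870 × 2 = 249.261 ms
Then RT(24) = 249.261 + 83.870 × log₂ 24 = 249.261 + 83.870 × 4.5850 ≈ 633.800 ms.

633.8 ms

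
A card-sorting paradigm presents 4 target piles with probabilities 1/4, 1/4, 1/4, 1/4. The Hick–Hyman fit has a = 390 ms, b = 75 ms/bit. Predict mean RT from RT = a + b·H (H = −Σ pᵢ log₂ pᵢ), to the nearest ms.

H = −Σ pᵢ log₂ pᵢ = 0.25·2 + 0.25·2 + 0.25·2 + 0.25·2 = 2.000 bits.
RT = 390 + 75 × 2.000 = 540.00 ms.

540 ms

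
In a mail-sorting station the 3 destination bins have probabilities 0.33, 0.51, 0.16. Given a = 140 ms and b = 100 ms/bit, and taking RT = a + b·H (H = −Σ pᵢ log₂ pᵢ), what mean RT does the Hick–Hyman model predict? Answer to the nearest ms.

285 ms

Entropy contributions −pᵢ log₂ pᵢ: 0.5278, 0.4954, 0.4230; sum H = 1.4463 bits.
RT = a + bH = 140 + 100·1.4463 = 284.63 ms.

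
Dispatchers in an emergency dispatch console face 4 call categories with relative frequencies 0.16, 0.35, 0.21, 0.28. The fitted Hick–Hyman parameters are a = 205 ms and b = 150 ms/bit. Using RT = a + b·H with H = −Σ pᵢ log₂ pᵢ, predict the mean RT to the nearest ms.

496 ms

Entropy contributions −pᵢ log₂ pᵢ: 0.4230, 0.5301, 0.4728, 0.5142; sum H = 1.9402 bits.
RT = a + bH = 205 + 150·1.9402 = 496.02 ms.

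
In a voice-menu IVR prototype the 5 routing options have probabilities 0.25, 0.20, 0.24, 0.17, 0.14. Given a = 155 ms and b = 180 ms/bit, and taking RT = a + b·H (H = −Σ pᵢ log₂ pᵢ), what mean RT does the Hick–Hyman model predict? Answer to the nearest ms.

H = 0.25·log₂(1/0.25) + 0.20·log₂(1/0.20) + 0.24·log₂(1/0.24) + 0.17·log₂(1/0.17) + 0.14·log₂(1/0.14) = 2.2902 bits.
RT = 155 + 180 × 2.2902 = 567.24 ms.

567 ms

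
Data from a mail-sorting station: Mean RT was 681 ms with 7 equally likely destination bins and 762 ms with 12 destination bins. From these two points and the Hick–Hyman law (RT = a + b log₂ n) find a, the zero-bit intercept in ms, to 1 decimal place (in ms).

388.6 ms

The slope on a log₂ axis is (762 − 681) / (3.5850 − 2.8074) = 104.166 ms/bit.
Intercept: a = 681 − 104.166·log₂(7) = 388.570 ms.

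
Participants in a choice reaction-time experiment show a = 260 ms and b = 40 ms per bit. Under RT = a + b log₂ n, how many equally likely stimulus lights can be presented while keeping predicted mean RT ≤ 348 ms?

4

Set 260 + 40·log₂ n ≤ 348 → log₂ n ≤ (348 − 260)/40 = 2.2000.
So n ≤ 2^2.2000 = 4.595; the largest integer n is 4.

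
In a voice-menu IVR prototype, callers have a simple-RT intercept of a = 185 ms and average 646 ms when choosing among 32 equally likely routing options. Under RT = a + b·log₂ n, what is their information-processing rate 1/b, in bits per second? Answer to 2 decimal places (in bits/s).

10.85 bits/s

b = (646 − 185)/log₂ 32 = 461/5 = 92.200 ms per bit = 0.09220 s/bit; the reciprocal is 10.846 bits/s.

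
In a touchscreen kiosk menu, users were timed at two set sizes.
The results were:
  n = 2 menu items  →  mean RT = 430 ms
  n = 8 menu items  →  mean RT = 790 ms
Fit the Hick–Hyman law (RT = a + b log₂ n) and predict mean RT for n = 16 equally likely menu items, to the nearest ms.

970 ms

With log₂ n on the abscissa the relation is linear; from the two conditions:
  b = (790 − 430) / (log₂ 8 − log₂ 2) = 360 / (3 − 1) = 180 ms/bit
  a = 430 − 180 × 1 = 250 ms
Then RT(16) = 250 + 180 × log₂ 16 = 250 + 180 × 4 ≈ 970.000 ms.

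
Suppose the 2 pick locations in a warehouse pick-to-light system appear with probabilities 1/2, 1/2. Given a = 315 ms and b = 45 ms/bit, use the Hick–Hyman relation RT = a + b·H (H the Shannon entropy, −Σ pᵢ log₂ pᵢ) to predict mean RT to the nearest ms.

Each term −pᵢ log₂ pᵢ: 0.5·1 + 0.5·1; summed, H = 1.000 bits.
Mean RT = a + bH = 315 + 45·1.000 = 360.00 ms.

360 ms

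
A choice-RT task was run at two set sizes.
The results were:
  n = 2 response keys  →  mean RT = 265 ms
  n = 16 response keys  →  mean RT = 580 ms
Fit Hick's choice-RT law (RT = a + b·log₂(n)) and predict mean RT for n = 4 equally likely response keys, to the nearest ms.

370 ms

With log₂ n on the abscissa the relation is linear; from the two conditions:
  b = (580 − 265) / (log₂ 16 − log₂ 2) = 315 / (4 − 1) = 105 ms/bit
  a = 265 − 105 × 1 = 160 ms
Then RT(4) = 160 + 105 × log₂ 4 = 160 + 105 × 2 ≈ 370.000 ms.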